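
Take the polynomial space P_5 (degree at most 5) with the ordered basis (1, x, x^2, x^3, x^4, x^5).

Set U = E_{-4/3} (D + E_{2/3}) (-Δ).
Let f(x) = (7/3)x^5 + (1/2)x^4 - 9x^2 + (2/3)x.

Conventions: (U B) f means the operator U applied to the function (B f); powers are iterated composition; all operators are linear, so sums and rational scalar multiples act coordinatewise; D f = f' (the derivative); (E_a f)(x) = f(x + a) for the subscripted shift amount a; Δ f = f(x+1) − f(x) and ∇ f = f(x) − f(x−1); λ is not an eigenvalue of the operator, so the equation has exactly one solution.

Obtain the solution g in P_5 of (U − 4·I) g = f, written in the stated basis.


write g with unknown coordinates in the stated basis and equate coefficients in (U − 4·I) g = f
solving from the highest basis element down gives g = -(7/12)x^5 + (29/48)x^4 + (263/144)x^3 - (4283/576)x^2 + (111541/10368)x - 139097/124416
check: U g = (35/12)x^4 + (263/36)x^3 - (5579/144)x^2 + (113269/2592)x - 139097/31104
so U g − 4·g = (7/3)x^5 + (1/2)x^4 - 9x^2 + (2/3)x = f ✓

the result is g(x) = -(7/12)x^5 + (29/48)x^4 + (263/144)x^3 - (4283/576)x^2 + (111541/10368)x - 139097/124416


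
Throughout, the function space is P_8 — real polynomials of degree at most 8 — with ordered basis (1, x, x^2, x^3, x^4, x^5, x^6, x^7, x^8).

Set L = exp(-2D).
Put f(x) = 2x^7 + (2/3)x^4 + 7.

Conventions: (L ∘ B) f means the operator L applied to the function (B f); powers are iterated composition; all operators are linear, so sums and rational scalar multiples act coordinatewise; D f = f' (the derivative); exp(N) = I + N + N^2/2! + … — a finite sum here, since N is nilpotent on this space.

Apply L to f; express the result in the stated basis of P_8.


order-1 term: -28x^6 - (16/3)x^3
order-2 term: 168x^5 + 16x^2
order-3 term: -560x^4 - (64/3)x
order-4 term: 1120x^3 + 32/3
order-5 term: -1344x^2
order-6 term: 896x
order-7 term: -256
the series for exp(-2D) f terminates at order 7
exp(-2D) f = 2x^7 - 28x^6 + 168x^5 - (1678/3)x^4 + (3344/3)x^3 - 1328x^2 + (2624/3)x - 715/3

g(x) = 2x^7 - 28x^6 + 168x^5 - (1678/3)x^4 + (3344/3)x^3 - 1328x^2 + (2624/3)x - 715/3


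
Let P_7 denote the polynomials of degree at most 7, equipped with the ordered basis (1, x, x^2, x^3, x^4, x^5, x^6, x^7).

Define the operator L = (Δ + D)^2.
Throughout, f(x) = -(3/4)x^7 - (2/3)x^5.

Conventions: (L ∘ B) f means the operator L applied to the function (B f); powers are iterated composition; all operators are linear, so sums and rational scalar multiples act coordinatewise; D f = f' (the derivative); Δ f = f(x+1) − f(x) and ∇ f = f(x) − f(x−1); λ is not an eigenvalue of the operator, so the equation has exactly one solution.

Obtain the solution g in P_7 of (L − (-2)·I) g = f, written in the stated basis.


write g with unknown coordinates in the stated basis and equate coefficients in (L − (-2)·I) g = f
solving from the highest basis element down gives g = -(3/8)x^7 + (187/6)x^5 + (315/4)x^4 - (26455/24)x^3 - (7205/2)x^2 + (233291/24)x + 234725/12
check: L g = -63x^5 - (315/2)x^4 + (26455/12)x^3 + 7205x^2 - (233291/12)x - 234725/6
so L g − (-2)·g = -(3/4)x^7 - (2/3)x^5 = f ✓

the image equals g(x) = -(3/8)x^7 + (187/6)x^5 + (315/4)x^4 - (26455/24)x^3 - (7205/2)x^2 + (233291/24)x + 234725/12


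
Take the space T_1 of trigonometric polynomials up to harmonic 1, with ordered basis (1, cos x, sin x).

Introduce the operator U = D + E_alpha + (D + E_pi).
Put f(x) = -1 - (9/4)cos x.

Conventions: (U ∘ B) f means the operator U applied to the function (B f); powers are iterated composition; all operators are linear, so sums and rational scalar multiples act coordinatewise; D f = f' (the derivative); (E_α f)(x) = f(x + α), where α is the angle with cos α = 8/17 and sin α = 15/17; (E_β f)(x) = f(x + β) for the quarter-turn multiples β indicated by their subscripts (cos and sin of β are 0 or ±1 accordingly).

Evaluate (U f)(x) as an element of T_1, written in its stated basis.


the result is g(x) = -2 + (81/68)cos x + (441/68)sin x

D f = (9/4)sin x
E_alpha f = -1 - (18/17)cos x + (135/68)sin x
D f = (9/4)sin x
E_pi f = -1 + (9/4)cos x
(D + E_pi) f = -1 + (9/4)cos x + (9/4)sin x
(D + E_alpha + (D + E_pi)) f = -2 + (81/68)cos x + (441/68)sin x


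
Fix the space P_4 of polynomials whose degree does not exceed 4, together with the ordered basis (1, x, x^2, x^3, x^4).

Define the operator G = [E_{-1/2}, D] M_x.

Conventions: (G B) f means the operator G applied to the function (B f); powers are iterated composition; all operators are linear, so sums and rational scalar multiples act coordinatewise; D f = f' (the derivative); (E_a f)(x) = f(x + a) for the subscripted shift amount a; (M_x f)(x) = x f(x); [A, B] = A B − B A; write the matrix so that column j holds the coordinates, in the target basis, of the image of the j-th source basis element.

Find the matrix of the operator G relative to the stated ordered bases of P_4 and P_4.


the matrix is [[0, 0, 0, 0, 0]; [0, 0, 0, 0, 0]; [0, 0, 0, 0, 0]; [0, 0, 0, 0, 0]; [0, 0, 0, 0, 0]] (rows listed top to bottom)

image of 1: 0
image of x: 0
image of x^2: 0
image of x^3: 0
image of x^4: 0
each image's coordinates form column j of the matrix


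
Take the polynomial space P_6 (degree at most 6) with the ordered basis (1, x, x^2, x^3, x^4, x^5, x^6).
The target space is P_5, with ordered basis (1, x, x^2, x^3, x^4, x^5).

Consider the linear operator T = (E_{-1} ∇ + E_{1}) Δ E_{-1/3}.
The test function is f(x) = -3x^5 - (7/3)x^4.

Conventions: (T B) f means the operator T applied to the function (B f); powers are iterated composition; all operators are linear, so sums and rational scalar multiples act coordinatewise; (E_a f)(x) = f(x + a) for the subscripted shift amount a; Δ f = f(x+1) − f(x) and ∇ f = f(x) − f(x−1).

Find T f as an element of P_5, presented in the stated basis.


E_{-1/3} f = -3x^5 + (8/3)x^4 - (2/9)x^3 - (4/9)x^2 + (13/81)x - 4/243
Δ E_{-1/3} f = -15x^4 - (58/3)x^3 - (44/3)x^2 - (53/9)x - 68/81
∇ (Δ E_{-1/3}) f = -60x^3 + 32x^2 - (94/3)x + 40/9
E_{-1} ∇ (Δ E_{-1/3}) f = -60x^3 + 212x^2 - (826/3)x + 1150/9
E_{1} (Δ E_{-1/3}) f = -15x^4 - (238/3)x^3 - (488/3)x^2 - (1379/9)x - 4514/81
(E_{-1} ∇ + E_{1}) (Δ E_{-1/3}) f = -15x^4 - (418/3)x^3 + (148/3)x^2 - (3857/9)x + 5836/81

g(x) = -15x^4 - (418/3)x^3 + (148/3)x^2 - (3857/9)x + 5836/81


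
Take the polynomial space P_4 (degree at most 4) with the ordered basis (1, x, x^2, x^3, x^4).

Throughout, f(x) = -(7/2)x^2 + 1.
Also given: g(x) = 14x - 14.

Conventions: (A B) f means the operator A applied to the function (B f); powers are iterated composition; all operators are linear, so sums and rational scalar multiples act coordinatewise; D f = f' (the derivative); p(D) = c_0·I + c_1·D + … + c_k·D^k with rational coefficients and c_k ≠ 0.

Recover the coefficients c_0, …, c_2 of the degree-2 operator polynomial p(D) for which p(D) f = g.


c_0 = 0, c_1 = -2, c_2 = 2

D^0 f = -(7/2)x^2 + 1
D^1 f = -7x
D^2 f = -7
matching coefficients of g against c_0 f + c_1 Df + … from the top degree down determines the c_i
solution: c_0 = 0, c_1 = -2, c_2 = 2


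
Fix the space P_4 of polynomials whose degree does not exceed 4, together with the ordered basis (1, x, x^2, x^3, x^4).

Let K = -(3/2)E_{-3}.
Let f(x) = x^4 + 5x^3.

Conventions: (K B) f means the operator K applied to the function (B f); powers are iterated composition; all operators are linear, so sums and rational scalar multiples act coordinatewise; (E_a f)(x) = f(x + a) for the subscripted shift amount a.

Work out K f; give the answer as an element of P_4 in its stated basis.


the result is g(x) = -(3/2)x^4 + (21/2)x^3 - (27/2)x^2 - (81/2)x + 81

E_{-3} f = x^4 - 7x^3 + 9x^2 + 27x - 54
(-(3/2)E_{-3}) f = -(3/2)x^4 + (21/2)x^3 - (27/2)x^2 - (81/2)x + 81


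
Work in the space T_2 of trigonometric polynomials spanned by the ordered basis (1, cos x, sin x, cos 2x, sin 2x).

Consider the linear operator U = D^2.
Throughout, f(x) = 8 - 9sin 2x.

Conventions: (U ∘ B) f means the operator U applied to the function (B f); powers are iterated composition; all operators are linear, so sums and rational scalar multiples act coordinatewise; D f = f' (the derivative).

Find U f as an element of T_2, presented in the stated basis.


g(x) = 36sin 2x

D f = -18cos 2x
D D f = 36sin 2x


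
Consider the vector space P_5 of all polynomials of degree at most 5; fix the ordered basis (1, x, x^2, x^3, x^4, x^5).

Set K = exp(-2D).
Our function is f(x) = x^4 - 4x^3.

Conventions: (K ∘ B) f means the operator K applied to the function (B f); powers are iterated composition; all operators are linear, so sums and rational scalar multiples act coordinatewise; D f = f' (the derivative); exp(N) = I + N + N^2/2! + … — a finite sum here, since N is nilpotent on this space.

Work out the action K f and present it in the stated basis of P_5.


the image equals g(x) = x^4 - 12x^3 + 48x^2 - 80x + 48

order-1 term: -8x^3 + 24x^2
order-2 term: 24x^2 - 48x
order-3 term: -32x + 32
order-4 term: 16
the series for exp(-2D) f terminates at order 4
exp(-2D) f = x^4 - 12x^3 + 48x^2 - 80x + 48


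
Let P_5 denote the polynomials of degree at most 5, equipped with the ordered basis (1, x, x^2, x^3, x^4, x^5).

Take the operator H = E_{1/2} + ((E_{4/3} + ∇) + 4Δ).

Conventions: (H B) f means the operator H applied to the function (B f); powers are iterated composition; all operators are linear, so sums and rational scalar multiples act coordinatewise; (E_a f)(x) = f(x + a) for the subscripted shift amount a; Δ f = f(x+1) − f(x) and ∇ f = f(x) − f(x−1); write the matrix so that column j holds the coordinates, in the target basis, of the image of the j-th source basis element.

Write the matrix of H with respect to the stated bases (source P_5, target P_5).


the matrix is [[2, 41/6, 181/36, 1619/216, 8065/1296, 71891/7776]; [0, 2, 41/3, 181/12, 1619/54, 40325/1296]; [0, 0, 2, 41/2, 181/6, 8095/108]; [0, 0, 0, 2, 82/3, 905/18]; [0, 0, 0, 0, 2, 205/6]; [0, 0, 0, 0, 0, 2]] (rows listed top to bottom)

image of 1: 2
image of x: 2x + 41/6
image of x^2: 2x^2 + (41/3)x + 181/36
image of x^3: 2x^3 + (41/2)x^2 + (181/12)x + 1619/216
image of x^4: 2x^4 + (82/3)x^3 + (181/6)x^2 + (1619/54)x + 8065/1296
image of x^5: 2x^5 + (205/6)x^4 + (905/18)x^3 + (8095/108)x^2 + (40325/1296)x + 71891/7776
each image's coordinates form column j of the matrix


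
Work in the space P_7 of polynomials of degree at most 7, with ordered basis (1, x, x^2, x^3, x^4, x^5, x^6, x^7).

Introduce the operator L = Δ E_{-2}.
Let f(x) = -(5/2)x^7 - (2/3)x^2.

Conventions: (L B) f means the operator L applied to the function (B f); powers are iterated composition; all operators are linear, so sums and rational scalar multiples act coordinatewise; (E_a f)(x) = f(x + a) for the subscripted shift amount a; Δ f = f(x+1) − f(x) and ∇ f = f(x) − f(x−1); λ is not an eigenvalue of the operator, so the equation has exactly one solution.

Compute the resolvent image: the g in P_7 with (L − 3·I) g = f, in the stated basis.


write g with unknown coordinates in the stated basis and equate coefficients in (L − 3·I) g = f
solving from the highest basis element down gives g = (5/6)x^7 + (35/18)x^6 - (245/18)x^5 + (875/54)x^4 + (16625/162)x^3 - (44869/162)x^2 - (1433/486)x + 420223/1458
check: L g = (35/6)x^6 - (245/6)x^5 + (875/18)x^4 + (16625/54)x^3 - (44905/54)x^2 - (1433/162)x + 420223/486
so L g − 3·g = -(5/2)x^7 - (2/3)x^2 = f ✓

the image equals g(x) = (5/6)x^7 + (35/18)x^6 - (245/18)x^5 + (875/54)x^4 + (16625/162)x^3 - (44869/162)x^2 - (1433/486)x + 420223/1458


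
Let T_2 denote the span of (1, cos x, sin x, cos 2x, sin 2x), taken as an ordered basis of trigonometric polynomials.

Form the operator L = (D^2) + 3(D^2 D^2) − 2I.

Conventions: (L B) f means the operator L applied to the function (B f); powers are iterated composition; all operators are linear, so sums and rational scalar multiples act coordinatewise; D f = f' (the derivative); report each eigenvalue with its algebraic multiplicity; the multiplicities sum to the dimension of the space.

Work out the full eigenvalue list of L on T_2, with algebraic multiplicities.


λ = -2 (multiplicity 1), λ = 0 (multiplicity 2), λ = 42 (multiplicity 2)

image of 1: -2
image of cos x: 0
image of sin x: 0
image of cos 2x: 42cos 2x
image of sin 2x: 42sin 2x
the matrix is diagonal; its diagonal is (-2, 0, 0, 42, 42)
for a triangular matrix the eigenvalues are the diagonal entries, with algebraic multiplicity their repetition count


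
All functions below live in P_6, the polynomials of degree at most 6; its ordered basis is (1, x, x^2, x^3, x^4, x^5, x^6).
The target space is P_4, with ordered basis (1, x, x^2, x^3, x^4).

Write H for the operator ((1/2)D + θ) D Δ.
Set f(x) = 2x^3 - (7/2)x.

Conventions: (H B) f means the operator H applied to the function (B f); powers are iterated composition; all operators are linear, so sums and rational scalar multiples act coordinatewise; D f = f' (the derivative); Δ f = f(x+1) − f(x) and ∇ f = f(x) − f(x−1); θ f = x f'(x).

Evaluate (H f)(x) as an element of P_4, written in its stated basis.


the image equals g(x) = 12x + 6

Δ f = 6x^2 + 6x - 3/2
D Δ f = 12x + 6
D (D Δ) f = 12
((1/2)D) (D Δ) f = 6
θ (D Δ) f = 12x
((1/2)D + θ) (D Δ) f = 12x + 6


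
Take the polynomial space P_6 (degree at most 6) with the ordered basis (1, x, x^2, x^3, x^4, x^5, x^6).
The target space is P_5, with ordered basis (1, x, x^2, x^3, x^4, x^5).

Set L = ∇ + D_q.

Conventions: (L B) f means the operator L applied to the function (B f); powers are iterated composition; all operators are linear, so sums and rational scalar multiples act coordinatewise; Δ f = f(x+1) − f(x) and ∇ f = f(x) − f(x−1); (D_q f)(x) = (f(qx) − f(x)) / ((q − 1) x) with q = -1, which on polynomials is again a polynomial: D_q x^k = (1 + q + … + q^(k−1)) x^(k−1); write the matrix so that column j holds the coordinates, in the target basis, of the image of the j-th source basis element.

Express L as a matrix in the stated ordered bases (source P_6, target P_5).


the matrix is [[0, 2, -1, 1, -1, 1, -1]; [0, 0, 2, -3, 4, -5, 6]; [0, 0, 0, 4, -6, 10, -15]; [0, 0, 0, 0, 4, -10, 20]; [0, 0, 0, 0, 0, 6, -15]; [0, 0, 0, 0, 0, 0, 6]] (rows listed top to bottom)

image of 1: 0
image of x: 2
image of x^2: 2x - 1
image of x^3: 4x^2 - 3x + 1
image of x^4: 4x^3 - 6x^2 + 4x - 1
image of x^5: 6x^4 - 10x^3 + 10x^2 - 5x + 1
image of x^6: 6x^5 - 15x^4 + 20x^3 - 15x^2 + 6x - 1
each image's coordinates form column j of the matrix


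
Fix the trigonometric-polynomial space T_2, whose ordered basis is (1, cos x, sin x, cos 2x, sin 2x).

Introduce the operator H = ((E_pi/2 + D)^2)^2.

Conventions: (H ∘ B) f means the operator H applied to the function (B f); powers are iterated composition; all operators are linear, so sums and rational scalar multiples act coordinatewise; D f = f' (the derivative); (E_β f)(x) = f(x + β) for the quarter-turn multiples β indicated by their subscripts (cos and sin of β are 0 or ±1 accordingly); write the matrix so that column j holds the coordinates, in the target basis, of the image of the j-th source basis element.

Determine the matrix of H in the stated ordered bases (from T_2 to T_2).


image of 1: 1
image of cos x: 16cos x
image of sin x: 16sin x
image of cos 2x: -7cos 2x - 24sin 2x
image of sin 2x: 24cos 2x - 7sin 2x
each image's coordinates form column j of the matrix

the matrix is [[1, 0, 0, 0, 0]; [0, 16, 0, 0, 0]; [0, 0, 16, 0, 0]; [0, 0, 0, -7, 24]; [0, 0, 0, -24, -7]] (rows listed top to bottom)


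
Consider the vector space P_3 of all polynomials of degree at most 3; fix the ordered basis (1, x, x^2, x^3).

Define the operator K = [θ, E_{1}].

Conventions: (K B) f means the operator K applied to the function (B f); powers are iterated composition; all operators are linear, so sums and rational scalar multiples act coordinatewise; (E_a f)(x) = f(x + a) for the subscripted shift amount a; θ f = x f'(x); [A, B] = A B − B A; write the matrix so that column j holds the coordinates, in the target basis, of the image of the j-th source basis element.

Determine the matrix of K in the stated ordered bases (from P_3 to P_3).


image of 1: 0
image of x: -1
image of x^2: -2x - 2
image of x^3: -3x^2 - 6x - 3
each image's coordinates form column j of the matrix

the matrix is [[0, -1, -2, -3]; [0, 0, -2, -6]; [0, 0, 0, -3]; [0, 0, 0, 0]] (rows listed top to bottom)


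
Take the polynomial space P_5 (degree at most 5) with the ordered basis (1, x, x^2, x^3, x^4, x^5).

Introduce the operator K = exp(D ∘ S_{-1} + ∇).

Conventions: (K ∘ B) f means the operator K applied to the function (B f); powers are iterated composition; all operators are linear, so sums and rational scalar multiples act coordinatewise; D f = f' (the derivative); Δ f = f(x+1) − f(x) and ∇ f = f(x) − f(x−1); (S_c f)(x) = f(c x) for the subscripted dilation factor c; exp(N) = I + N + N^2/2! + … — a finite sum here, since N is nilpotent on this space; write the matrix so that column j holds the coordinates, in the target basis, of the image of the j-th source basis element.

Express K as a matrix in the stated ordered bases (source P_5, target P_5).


image of 1: 1
image of x: x
image of x^2: x^2 + 4x - 1
image of x^3: x^3 - 3x + 1
image of x^4: x^4 + 8x^3 - 6x^2 - 20x + 6
image of x^5: x^5 - 10x^3 + 10x^2 + 30x - 9
each image's coordinates form column j of the matrix

the matrix is [[1, 0, -1, 1, 6, -9]; [0, 1, 4, -3, -20, 30]; [0, 0, 1, 0, -6, 10]; [0, 0, 0, 1, 8, -10]; [0, 0, 0, 0, 1, 0]; [0, 0, 0, 0, 0, 1]] (rows listed top to bottom)


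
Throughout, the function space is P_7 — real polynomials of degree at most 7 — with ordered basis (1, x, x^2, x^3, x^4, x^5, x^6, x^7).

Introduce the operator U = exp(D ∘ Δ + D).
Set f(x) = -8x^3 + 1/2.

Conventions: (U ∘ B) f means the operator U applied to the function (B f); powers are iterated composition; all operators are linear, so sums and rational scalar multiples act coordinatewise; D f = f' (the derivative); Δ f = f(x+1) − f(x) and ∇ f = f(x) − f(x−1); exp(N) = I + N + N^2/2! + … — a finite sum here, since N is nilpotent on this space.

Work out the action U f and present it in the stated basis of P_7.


order-1 term: -24x^2 - 48x - 24
order-2 term: -24x - 48
order-3 term: -8
the series for exp(D ∘ Δ + D) f terminates at order 3
exp(D ∘ Δ + D) f = -8x^3 - 24x^2 - 72x - 159/2

the image equals g(x) = -8x^3 - 24x^2 - 72x - 159/2


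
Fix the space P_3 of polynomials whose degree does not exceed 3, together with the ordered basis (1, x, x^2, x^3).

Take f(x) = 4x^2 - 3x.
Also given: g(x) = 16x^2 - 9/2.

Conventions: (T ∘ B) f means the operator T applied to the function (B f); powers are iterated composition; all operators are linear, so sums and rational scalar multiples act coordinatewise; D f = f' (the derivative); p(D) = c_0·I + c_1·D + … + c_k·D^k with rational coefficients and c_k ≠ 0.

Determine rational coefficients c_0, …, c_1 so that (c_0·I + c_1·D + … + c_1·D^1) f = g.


p(D) = 4·I + (3/2)·D, i.e. c_0 = 4, c_1 = 3/2

D^0 f = 4x^2 - 3x
D^1 f = 8x - 3
matching coefficients of g against c_0 f + c_1 Df + … from the top degree down determines the c_i
solution: c_0 = 4, c_1 = 3/2


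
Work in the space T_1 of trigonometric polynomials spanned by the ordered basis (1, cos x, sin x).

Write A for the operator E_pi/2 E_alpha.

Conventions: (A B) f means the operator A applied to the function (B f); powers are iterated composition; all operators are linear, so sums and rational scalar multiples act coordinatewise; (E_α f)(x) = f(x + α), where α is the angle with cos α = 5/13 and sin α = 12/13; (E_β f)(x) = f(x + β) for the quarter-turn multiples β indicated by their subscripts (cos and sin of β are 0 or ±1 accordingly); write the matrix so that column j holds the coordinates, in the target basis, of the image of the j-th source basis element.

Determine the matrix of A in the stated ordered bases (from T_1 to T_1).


the matrix is [[1, 0, 0]; [0, -12/13, 5/13]; [0, -5/13, -12/13]] (rows listed top to bottom)

image of 1: 1
image of cos x: -(12/13)cos x - (5/13)sin x
image of sin x: (5/13)cos x - (12/13)sin x
each image's coordinates form column j of the matrix


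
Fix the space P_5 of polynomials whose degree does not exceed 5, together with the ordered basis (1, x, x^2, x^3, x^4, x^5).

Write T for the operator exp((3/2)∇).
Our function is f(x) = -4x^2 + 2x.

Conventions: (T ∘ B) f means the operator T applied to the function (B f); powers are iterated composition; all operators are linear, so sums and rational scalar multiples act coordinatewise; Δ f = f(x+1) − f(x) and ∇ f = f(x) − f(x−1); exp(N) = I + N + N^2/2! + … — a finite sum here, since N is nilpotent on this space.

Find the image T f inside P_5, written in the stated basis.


order-1 term: -12x + 9
order-2 term: -9
the series for exp((3/2)∇) f terminates at order 2
exp((3/2)∇) f = -4x^2 - 10x

g(x) = -4x^2 - 10x


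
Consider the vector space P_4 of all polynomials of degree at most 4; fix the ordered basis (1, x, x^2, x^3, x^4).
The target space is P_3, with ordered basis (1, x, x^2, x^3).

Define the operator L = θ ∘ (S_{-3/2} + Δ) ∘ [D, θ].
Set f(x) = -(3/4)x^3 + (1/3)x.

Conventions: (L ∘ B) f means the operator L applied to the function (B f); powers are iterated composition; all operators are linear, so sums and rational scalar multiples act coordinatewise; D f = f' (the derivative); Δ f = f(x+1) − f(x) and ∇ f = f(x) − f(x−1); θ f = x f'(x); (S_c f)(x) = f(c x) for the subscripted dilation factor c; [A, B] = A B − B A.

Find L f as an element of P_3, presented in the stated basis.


θ f = -(9/4)x^3 + (1/3)x
D θ f = -(27/4)x^2 + 1/3
D f = -(9/4)x^2 + 1/3
θ D f = -(9/2)x^2
[D, θ] f = -(9/4)x^2 + 1/3
S_{-3/2} [D, θ] f = -(81/16)x^2 + 1/3
Δ [D, θ] f = -(9/2)x - 9/4
(S_{-3/2} + Δ) [D, θ] f = -(81/16)x^2 - (9/2)x - 23/12
θ (S_{-3/2} + Δ) [D, θ] f = -(81/8)x^2 - (9/2)x

the image equals g(x) = -(81/8)x^2 - (9/2)x


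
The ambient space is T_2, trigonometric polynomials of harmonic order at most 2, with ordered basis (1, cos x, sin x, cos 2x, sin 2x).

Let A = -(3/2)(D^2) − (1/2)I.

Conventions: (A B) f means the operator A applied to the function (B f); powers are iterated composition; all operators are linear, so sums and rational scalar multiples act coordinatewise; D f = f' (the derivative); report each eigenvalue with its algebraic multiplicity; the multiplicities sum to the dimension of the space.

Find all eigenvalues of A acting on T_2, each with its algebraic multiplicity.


λ = -1/2 (multiplicity 1), λ = 1 (multiplicity 2), λ = 11/2 (multiplicity 2)

image of 1: -1/2
image of cos x: cos x
image of sin x: sin x
image of cos 2x: (11/2)cos 2x
image of sin 2x: (11/2)sin 2x
the matrix is diagonal; its diagonal is (-1/2, 1, 1, 11/2, 11/2)
for a triangular matrix the eigenvalues are the diagonal entries, with algebraic multiplicity their repetition count


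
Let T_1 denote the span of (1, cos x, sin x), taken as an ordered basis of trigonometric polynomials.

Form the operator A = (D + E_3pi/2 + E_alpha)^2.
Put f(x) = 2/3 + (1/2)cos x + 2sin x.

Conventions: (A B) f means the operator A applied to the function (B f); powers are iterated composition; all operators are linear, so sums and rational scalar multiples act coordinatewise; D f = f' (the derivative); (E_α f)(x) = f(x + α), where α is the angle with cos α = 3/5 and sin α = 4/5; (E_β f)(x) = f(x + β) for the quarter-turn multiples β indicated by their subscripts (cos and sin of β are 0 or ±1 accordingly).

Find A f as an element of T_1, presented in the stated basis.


the result is g(x) = 8/3 + (89/50)cos x - (26/25)sin x

D f = 2cos x - (1/2)sin x
E_3pi/2 f = 2/3 - 2cos x + (1/2)sin x
E_alpha f = 2/3 + (19/10)cos x + (4/5)sin x
(D + E_3pi/2 + E_alpha) f = 4/3 + (19/10)cos x + (4/5)sin x
D (D + E_3pi/2 + E_alpha) f = (4/5)cos x - (19/10)sin x
E_3pi/2 (D + E_3pi/2 + E_alpha) f = 4/3 - (4/5)cos x + (19/10)sin x
E_alpha (D + E_3pi/2 + E_alpha) f = 4/3 + (89/50)cos x - (26/25)sin x
(D + E_3pi/2 + E_alpha) (D + E_3pi/2 + E_alpha) f = 8/3 + (89/50)cos x - (26/25)sin x


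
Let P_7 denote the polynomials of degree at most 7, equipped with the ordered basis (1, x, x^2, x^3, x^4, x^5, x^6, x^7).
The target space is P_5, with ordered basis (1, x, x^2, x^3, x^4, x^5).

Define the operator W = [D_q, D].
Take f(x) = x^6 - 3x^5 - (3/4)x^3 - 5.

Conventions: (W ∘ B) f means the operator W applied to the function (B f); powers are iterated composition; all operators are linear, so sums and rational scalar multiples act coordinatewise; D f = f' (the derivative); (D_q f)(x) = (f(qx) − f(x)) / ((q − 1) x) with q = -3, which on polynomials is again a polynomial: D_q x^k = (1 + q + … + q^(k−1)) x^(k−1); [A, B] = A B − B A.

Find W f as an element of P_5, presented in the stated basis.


the result is g(x) = 1276x^4 + 1032x^3 + 15x

D f = 6x^5 - 15x^4 - (9/4)x^2
D_q D f = 366x^4 + 300x^3 + (9/2)x
D_q f = -182x^5 - 183x^4 - (21/4)x^2
D D_q f = -910x^4 - 732x^3 - (21/2)x
[D_q, D] f = 1276x^4 + 1032x^3 + 15x


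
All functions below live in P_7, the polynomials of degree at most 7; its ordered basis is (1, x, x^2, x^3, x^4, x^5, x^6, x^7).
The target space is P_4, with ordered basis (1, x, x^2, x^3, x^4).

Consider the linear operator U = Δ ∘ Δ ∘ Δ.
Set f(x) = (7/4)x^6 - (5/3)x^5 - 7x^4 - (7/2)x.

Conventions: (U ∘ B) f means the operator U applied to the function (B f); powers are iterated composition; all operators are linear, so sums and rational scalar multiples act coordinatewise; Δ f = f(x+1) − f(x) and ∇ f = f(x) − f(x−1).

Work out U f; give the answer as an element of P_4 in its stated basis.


the result is g(x) = 210x^3 + 845x^2 + 1107x + 443

Δ f = (21/2)x^5 + (215/12)x^4 - (29/3)x^3 - (389/12)x^2 - (155/6)x - 125/12
Δ Δ f = (105/2)x^4 + (530/3)x^3 + (367/2)x^2 + (91/3)x - 79/2
Δ Δ Δ f = 210x^3 + 845x^2 + 1107x + 443


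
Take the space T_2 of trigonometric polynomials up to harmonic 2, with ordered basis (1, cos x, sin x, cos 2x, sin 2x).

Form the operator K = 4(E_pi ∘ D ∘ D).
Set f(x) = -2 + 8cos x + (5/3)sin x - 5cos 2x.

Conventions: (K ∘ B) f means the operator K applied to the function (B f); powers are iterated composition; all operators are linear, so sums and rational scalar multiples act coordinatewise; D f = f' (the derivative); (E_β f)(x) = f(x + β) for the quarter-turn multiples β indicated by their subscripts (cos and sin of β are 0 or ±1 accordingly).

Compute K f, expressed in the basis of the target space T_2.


D f = (5/3)cos x - 8sin x + 10sin 2x
D D f = -8cos x - (5/3)sin x + 20cos 2x
E_pi D D f = 8cos x + (5/3)sin x + 20cos 2x
(4(E_pi ∘ D ∘ D)) f = 32cos x + (20/3)sin x + 80cos 2x

the result is g(x) = 32cos x + (20/3)sin x + 80cos 2x


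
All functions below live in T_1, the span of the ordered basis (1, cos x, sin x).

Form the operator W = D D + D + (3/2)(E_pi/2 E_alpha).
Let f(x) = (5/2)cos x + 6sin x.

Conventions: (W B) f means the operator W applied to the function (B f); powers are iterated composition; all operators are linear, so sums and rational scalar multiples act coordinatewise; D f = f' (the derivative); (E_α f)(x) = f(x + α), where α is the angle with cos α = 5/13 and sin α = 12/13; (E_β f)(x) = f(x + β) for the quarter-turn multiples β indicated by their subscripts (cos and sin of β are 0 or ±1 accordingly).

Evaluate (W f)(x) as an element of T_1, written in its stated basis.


the result is g(x) = (7/2)cos x - (73/4)sin x

D f = 6cos x - (5/2)sin x
D D f = -(5/2)cos x - 6sin x
D f = 6cos x - (5/2)sin x
E_alpha f = (13/2)cos x
E_pi/2 E_alpha f = -(13/2)sin x
((3/2)(E_pi/2 E_alpha)) f = -(39/4)sin x
(D D + D + (3/2)(E_pi/2 E_alpha)) f = (7/2)cos x - (73/4)sin x


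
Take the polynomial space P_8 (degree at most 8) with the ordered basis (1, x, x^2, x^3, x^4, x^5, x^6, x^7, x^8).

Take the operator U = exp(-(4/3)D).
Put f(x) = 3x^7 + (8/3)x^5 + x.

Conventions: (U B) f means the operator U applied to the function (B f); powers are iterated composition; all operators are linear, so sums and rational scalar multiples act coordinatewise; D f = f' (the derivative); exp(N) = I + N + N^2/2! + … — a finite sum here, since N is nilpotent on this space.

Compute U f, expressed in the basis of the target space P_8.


order-1 term: -28x^6 - (160/9)x^4 - 4/3
order-2 term: 112x^5 + (1280/27)x^3
order-3 term: -(2240/9)x^4 - (5120/81)x^2
order-4 term: (8960/27)x^3 + (10240/243)x
order-5 term: -(7168/27)x^2 - 8192/729
order-6 term: (28672/243)x
order-7 term: -16384/729
the series for exp(-(4/3)D) f terminates at order 7
exp(-(4/3)D) f = 3x^7 - 28x^6 + (344/3)x^5 - (800/3)x^4 + (10240/27)x^3 - (26624/81)x^2 + (39155/243)x - 8516/243

g(x) = 3x^7 - 28x^6 + (344/3)x^5 - (800/3)x^4 + (10240/27)x^3 - (26624/81)x^2 + (39155/243)x - 8516/243


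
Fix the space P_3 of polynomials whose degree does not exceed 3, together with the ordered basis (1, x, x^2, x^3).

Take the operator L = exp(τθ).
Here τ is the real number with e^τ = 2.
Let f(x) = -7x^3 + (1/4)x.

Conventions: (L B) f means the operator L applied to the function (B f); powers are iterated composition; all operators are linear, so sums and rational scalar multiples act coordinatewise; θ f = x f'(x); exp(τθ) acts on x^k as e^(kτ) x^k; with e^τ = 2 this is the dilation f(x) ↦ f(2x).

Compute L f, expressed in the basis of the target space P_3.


exp(τθ) x^k = e^(kτ) x^k; with e^τ = 2 this sends x^k to 2^k x^k
x ↦ 2 x
x^3 ↦ 8 x^3
applying this coordinatewise to f: exp(τθ) f = -56x^3 + (1/2)x

the result is g(x) = -56x^3 + (1/2)x


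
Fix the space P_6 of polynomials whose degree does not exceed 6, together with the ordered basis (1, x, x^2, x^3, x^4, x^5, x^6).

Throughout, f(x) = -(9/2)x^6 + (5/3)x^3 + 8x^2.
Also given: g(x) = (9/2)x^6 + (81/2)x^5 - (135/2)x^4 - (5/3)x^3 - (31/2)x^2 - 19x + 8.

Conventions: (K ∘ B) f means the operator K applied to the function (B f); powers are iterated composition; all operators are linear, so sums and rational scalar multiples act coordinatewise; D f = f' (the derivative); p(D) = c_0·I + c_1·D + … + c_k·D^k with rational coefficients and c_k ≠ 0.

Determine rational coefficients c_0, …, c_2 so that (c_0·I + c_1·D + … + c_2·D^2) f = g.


c_0 = -1, c_1 = -3/2, c_2 = 1/2

D^0 f = -(9/2)x^6 + (5/3)x^3 + 8x^2
D^1 f = -27x^5 + 5x^2 + 16x
D^2 f = -135x^4 + 10x + 16
matching coefficients of g against c_0 f + c_1 Df + … from the top degree down determines the c_i
solution: c_0 = -1, c_1 = -3/2, c_2 = 1/2


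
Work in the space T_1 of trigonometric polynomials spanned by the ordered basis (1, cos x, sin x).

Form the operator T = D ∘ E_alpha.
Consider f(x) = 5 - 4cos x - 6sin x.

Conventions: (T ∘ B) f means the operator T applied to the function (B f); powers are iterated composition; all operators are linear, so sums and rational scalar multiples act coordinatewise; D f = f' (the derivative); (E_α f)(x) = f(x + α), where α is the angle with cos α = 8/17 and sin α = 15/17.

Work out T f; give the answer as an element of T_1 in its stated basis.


the image equals g(x) = (12/17)cos x + (122/17)sin x

E_alpha f = 5 - (122/17)cos x + (12/17)sin x
D E_alpha f = (12/17)cos x + (122/17)sin x


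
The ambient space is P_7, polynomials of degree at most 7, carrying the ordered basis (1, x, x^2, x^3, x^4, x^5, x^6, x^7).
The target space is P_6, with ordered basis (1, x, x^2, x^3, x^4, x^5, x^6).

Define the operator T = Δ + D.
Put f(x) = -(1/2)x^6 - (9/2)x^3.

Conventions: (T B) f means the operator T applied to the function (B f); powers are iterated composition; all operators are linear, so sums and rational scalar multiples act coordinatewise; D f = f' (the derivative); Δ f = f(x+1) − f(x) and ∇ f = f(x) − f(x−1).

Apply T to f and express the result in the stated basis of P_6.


Δ f = -3x^5 - (15/2)x^4 - 10x^3 - 21x^2 - (33/2)x - 5
D f = -3x^5 - (27/2)x^2
(Δ + D) f = -6x^5 - (15/2)x^4 - 10x^3 - (69/2)x^2 - (33/2)x - 5

the result is g(x) = -6x^5 - (15/2)x^4 - 10x^3 - (69/2)x^2 - (33/2)x - 5


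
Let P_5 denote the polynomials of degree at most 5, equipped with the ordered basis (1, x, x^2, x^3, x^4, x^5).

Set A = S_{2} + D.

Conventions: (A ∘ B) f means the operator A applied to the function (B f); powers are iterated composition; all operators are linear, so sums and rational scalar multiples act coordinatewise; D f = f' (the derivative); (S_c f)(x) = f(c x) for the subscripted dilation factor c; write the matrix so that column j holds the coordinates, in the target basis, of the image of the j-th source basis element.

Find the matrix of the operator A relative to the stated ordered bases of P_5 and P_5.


the matrix is [[1, 1, 0, 0, 0, 0]; [0, 2, 2, 0, 0, 0]; [0, 0, 4, 3, 0, 0]; [0, 0, 0, 8, 4, 0]; [0, 0, 0, 0, 16, 5]; [0, 0, 0, 0, 0, 32]] (rows listed top to bottom)

image of 1: 1
image of x: 2x + 1
image of x^2: 4x^2 + 2x
image of x^3: 8x^3 + 3x^2
image of x^4: 16x^4 + 4x^3
image of x^5: 32x^5 + 5x^4
each image's coordinates form column j of the matrix


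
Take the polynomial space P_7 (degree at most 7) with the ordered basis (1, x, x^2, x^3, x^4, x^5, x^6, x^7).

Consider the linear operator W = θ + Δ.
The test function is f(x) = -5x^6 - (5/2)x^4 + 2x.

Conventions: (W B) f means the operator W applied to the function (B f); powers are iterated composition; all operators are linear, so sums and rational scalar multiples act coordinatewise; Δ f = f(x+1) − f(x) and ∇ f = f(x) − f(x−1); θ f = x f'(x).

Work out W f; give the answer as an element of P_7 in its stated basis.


the image equals g(x) = -30x^6 - 30x^5 - 85x^4 - 110x^3 - 90x^2 - 38x - 11/2

θ f = -30x^6 - 10x^4 + 2x
Δ f = -30x^5 - 75x^4 - 110x^3 - 90x^2 - 40x - 11/2
(θ + Δ) f = -30x^6 - 30x^5 - 85x^4 - 110x^3 - 90x^2 - 38x - 11/2


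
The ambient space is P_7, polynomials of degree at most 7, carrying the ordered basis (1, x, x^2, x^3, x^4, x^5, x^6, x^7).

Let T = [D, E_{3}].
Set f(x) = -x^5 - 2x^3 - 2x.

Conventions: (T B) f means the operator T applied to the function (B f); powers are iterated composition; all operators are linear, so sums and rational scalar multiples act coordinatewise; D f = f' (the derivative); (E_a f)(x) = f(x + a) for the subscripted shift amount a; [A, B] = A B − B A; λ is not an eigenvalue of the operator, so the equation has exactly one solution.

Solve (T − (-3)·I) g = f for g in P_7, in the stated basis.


write g with unknown coordinates in the stated basis and equate coefficients in (T − (-3)·I) g = f
solving from the highest basis element down gives g = -(1/3)x^5 - (2/3)x^3 - (2/3)x
check: T g = 0
so T g − (-3)·g = -x^5 - 2x^3 - 2x = f ✓

g(x) = -(1/3)x^5 - (2/3)x^3 - (2/3)x


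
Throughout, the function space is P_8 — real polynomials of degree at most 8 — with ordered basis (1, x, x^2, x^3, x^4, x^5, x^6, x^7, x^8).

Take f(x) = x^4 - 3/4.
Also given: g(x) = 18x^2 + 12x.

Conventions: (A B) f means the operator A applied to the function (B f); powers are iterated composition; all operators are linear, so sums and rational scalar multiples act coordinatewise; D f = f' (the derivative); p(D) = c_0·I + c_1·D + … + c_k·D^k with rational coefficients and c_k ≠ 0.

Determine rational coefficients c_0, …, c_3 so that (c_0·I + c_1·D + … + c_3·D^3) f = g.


p(D) = (3/2)·D^2 + (1/2)·D^3, i.e. c_0 = 0, c_1 = 0, c_2 = 3/2, c_3 = 1/2

D^0 f = x^4 - 3/4
D^1 f = 4x^3
D^2 f = 12x^2
D^3 f = 24x
matching coefficients of g against c_0 f + c_1 Df + … from the top degree down determines the c_i
solution: c_0 = 0, c_1 = 0, c_2 = 3/2, c_3 = 1/2


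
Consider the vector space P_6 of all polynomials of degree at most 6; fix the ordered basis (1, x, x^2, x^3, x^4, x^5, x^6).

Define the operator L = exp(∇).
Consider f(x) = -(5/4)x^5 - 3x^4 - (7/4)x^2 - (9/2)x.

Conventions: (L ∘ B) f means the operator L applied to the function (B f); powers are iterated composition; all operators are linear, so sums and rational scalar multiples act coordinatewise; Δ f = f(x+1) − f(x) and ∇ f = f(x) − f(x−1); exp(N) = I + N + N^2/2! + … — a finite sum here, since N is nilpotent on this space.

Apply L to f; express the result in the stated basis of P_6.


order-1 term: -(25/4)x^4 + (1/2)x^3 + (11/2)x^2 - (37/4)x - 1
order-2 term: -(25/2)x^3 + (39/2)x^2 - (31/4)x - 4
order-3 term: -(25/2)x^2 + (51/2)x - 53/4
order-4 term: -(25/4)x + 19/2
order-5 term: -5/4
the series for exp(∇) f terminates at order 5
exp(∇) f = -(5/4)x^5 - (37/4)x^4 - 12x^3 + (43/4)x^2 - (9/4)x - 10

the result is g(x) = -(5/4)x^5 - (37/4)x^4 - 12x^3 + (43/4)x^2 - (9/4)x - 10


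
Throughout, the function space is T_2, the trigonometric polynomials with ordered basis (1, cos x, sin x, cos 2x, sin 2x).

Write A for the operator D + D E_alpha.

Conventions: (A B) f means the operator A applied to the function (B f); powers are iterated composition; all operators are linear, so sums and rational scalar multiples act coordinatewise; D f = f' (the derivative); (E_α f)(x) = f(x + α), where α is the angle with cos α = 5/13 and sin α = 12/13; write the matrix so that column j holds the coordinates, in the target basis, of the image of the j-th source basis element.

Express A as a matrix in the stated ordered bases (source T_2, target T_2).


image of 1: 0
image of cos x: -(12/13)cos x - (18/13)sin x
image of sin x: (18/13)cos x - (12/13)sin x
image of cos 2x: -(240/169)cos 2x - (100/169)sin 2x
image of sin 2x: (100/169)cos 2x - (240/169)sin 2x
each image's coordinates form column j of the matrix

the matrix is [[0, 0, 0, 0, 0]; [0, -12/13, 18/13, 0, 0]; [0, -18/13, -12/13, 0, 0]; [0, 0, 0, -240/169, 100/169]; [0, 0, 0, -100/169, -240/169]] (rows listed top to bottom)


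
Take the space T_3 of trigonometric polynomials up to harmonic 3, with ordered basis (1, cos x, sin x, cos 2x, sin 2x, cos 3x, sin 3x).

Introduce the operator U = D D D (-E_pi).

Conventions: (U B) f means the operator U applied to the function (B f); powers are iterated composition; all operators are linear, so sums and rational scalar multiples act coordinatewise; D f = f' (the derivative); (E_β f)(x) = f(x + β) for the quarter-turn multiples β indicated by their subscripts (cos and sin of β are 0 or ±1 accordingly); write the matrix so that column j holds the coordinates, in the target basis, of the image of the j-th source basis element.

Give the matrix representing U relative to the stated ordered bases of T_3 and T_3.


image of 1: 0
image of cos x: sin x
image of sin x: -cos x
image of cos 2x: -8sin 2x
image of sin 2x: 8cos 2x
image of cos 3x: 27sin 3x
image of sin 3x: -27cos 3x
each image's coordinates form column j of the matrix

the matrix is [[0, 0, 0, 0, 0, 0, 0]; [0, 0, -1, 0, 0, 0, 0]; [0, 1, 0, 0, 0, 0, 0]; [0, 0, 0, 0, 8, 0, 0]; [0, 0, 0, -8, 0, 0, 0]; [0, 0, 0, 0, 0, 0, -27]; [0, 0, 0, 0, 0, 27, 0]] (rows listed top to bottom)


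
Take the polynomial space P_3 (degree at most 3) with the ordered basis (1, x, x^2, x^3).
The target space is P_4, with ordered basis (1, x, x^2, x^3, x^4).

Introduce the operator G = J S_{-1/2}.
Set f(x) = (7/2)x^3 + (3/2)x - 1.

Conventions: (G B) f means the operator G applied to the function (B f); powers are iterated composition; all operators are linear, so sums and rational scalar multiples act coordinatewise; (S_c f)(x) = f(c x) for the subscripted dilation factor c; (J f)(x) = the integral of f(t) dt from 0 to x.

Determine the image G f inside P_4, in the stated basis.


S_{-1/2} f = -(7/16)x^3 - (3/4)x - 1
J S_{-1/2} f = -(7/64)x^4 - (3/8)x^2 - x

the result is g(x) = -(7/64)x^4 - (3/8)x^2 - x


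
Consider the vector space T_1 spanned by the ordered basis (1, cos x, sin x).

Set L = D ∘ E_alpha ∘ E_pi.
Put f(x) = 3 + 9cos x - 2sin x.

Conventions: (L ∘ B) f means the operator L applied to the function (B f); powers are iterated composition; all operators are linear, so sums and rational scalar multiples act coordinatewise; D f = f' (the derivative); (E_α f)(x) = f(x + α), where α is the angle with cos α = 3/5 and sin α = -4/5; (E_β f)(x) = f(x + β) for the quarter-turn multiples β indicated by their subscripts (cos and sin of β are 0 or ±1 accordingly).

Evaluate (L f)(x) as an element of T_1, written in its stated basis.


the image equals g(x) = -6cos x + 7sin x

E_pi f = 3 - 9cos x + 2sin x
E_alpha E_pi f = 3 - 7cos x - 6sin x
D E_alpha E_pi f = -6cos x + 7sin x
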